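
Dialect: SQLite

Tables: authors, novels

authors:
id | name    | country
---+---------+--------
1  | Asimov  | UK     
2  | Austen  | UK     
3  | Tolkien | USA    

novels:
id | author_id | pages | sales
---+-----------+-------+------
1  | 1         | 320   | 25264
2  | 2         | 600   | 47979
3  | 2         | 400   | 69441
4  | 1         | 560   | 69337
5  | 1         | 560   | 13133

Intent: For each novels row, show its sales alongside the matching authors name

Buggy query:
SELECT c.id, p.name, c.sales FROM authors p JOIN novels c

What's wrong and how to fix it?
Bug: JOIN with no ON clause produces a cartesian product; every novels row pairs with every authors row

Fix: Specify the join condition linking the foreign key to the parent id

Corrected query:
SELECT c.id, p.name, c.sales FROM authors p JOIN novels c ON c.author_id = p.id

Result:
id | name   | sales
---+--------+------
1  | Asimov | 25264
2  | Austen | 47979
3  | Austen | 69441
4  | Asimov | 69337
5  | Asimov | 13133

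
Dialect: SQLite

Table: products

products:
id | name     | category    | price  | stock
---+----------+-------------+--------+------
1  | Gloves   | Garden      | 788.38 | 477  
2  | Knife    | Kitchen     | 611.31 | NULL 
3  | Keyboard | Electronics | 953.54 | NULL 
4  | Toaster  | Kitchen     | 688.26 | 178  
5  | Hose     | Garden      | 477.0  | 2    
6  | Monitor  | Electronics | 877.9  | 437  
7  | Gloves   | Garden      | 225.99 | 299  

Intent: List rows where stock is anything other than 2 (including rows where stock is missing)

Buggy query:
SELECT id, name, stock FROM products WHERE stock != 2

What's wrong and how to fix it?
Bug: Inequality against NULL is unknown, not true; rows with NULL are dropped

Fix: Add an explicit OR stock IS NULL to include the missing-value rows

Corrected query:
SELECT id, name, stock FROM products WHERE stock != 2 OR stock IS NULL

Result:
id | name     | stock
---+----------+------
1  | Gloves   | 477  
2  | Knife    | NULL 
3  | Keyboard | NULL 
4  | Toaster  | 178  
6  | Monitor  | 437  
7  | Gloves   | 299  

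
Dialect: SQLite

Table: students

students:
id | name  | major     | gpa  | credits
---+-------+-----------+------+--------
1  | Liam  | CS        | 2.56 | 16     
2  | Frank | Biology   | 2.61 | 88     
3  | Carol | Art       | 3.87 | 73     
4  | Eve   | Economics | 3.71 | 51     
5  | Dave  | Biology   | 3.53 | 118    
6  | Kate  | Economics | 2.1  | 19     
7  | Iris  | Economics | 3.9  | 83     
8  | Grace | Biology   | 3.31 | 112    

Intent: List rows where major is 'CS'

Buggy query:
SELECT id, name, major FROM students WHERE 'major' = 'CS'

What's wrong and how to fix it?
Bug: 'major' in single quotes is a string literal, not the column; the comparison is literal-vs-literal and never true

Fix: Remove the quotes around the column name (or use double quotes for an identifier)

Corrected query:
SELECT id, name, major FROM students WHERE major = 'CS'

Result:
id | name | major
---+------+------
1  | Liam | CS   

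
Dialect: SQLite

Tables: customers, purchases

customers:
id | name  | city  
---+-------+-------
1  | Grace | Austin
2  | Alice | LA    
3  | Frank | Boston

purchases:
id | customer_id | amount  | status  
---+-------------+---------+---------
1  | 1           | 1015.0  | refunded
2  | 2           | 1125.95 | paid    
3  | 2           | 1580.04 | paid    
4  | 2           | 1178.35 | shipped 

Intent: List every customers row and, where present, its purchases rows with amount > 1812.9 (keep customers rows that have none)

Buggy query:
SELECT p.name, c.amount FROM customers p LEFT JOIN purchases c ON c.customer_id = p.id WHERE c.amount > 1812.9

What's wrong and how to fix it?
Bug: Filtering c.amount in WHERE discards the NULL rows produced by LEFT JOIN, turning it into an inner join

Fix: Move the right-table condition into the ON clause so unmatched parents are kept

Corrected query:
SELECT p.name, c.amount FROM customers p LEFT JOIN purchases c ON c.customer_id = p.id AND c.amount > 1812.9

Result:
name  | amount
------+-------
Grace | NULL  
Alice | NULL  
Frank | NULL  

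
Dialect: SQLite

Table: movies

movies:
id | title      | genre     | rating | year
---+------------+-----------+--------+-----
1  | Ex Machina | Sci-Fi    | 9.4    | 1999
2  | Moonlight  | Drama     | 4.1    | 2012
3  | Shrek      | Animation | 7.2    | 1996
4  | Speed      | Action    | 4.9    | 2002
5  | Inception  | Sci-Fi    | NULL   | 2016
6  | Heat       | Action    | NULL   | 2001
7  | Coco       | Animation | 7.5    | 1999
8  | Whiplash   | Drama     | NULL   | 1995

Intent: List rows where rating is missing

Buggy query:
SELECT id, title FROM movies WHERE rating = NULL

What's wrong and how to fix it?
Bug: '= NULL' is always unknown in SQL three-valued logic, so no rows match

Fix: Replace '= NULL' with 'IS NULL'

Corrected query:
SELECT id, title FROM movies WHERE rating IS NULL

Result:
id | title    
---+----------
5  | Inception
6  | Heat     
8  | Whiplash 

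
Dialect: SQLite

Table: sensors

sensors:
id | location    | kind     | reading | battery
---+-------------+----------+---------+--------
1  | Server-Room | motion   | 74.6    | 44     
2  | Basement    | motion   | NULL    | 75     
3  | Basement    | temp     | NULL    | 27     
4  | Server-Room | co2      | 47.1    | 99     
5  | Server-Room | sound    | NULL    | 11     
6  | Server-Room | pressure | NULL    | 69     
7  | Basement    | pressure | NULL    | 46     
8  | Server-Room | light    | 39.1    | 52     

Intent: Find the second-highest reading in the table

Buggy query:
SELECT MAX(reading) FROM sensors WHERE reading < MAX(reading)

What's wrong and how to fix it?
Bug: MAX(reading) on the right of the comparison is an aggregate-in-WHERE error

Fix: Put the inner MAX in a scalar subquery

Corrected query:
SELECT MAX(reading) FROM sensors WHERE reading < (SELECT MAX(reading) FROM sensors)

Result:
MAX(reading)
------------
47.1        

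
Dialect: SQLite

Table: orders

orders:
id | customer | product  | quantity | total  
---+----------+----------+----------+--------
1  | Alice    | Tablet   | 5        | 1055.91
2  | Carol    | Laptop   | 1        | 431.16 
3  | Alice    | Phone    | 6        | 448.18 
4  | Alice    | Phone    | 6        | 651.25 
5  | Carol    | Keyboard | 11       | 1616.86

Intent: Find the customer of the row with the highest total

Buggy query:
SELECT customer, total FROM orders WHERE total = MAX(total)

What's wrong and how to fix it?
Bug: MAX(total) is an aggregate and cannot be used directly in WHERE

Fix: Use a subquery: WHERE total = (SELECT MAX(total) FROM orders)

Corrected query:
SELECT customer, total FROM orders WHERE total = (SELECT MAX(total) FROM orders)

Result:
customer | total  
---------+--------
Carol    | 1616.86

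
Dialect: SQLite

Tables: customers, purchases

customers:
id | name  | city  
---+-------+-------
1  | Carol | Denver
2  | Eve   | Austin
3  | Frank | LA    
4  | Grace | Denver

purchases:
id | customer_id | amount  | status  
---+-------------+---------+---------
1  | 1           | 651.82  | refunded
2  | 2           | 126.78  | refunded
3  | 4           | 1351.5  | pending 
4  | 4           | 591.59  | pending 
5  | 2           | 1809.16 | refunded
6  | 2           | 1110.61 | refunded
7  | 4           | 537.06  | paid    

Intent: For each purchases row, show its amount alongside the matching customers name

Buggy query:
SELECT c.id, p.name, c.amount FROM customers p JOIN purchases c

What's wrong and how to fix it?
Bug: JOIN with no ON clause produces a cartesian product; every purchases row pairs with every customers row

Fix: Add ON c.customer_id = p.id to the JOIN

Corrected query:
SELECT c.id, p.name, c.amount FROM customers p JOIN purchases c ON c.customer_id = p.id

Result:
id | name  | amount 
---+-------+--------
1  | Carol | 651.82 
2  | Eve   | 126.78 
3  | Grace | 1351.5 
4  | Grace | 591.59 
5  | Eve   | 1809.16
6  | Eve   | 1110.61
7  | Grace | 537.06 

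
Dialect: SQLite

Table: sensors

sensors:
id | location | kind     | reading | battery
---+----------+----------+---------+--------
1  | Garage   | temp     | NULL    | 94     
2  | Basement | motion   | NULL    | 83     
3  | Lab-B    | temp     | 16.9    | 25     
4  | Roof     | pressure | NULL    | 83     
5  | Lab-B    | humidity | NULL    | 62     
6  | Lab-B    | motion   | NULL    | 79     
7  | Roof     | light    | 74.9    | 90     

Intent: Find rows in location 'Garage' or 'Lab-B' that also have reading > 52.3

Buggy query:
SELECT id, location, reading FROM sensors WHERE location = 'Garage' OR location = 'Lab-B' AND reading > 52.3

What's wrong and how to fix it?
Bug: Without parentheses, AND is evaluated before OR, so the reading filter only applies to the 'Lab-B' branch

Fix: Group the OR with parentheses (or use IN), then AND the threshold

Corrected query:
SELECT id, location, reading FROM sensors WHERE (location = 'Garage' OR location = 'Lab-B') AND reading > 52.3

Result:
(no rows)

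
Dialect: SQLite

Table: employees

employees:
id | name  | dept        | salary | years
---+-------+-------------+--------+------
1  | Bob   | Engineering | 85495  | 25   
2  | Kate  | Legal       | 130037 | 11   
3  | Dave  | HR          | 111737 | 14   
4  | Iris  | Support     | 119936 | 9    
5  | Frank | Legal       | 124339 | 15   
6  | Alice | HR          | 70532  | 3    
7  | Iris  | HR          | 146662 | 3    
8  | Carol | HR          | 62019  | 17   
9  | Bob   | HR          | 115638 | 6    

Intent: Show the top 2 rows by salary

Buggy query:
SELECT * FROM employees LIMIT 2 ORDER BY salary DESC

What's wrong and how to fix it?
Bug: LIMIT must come after ORDER BY

Fix: Sort with ORDER BY, then apply LIMIT

Corrected query:
SELECT * FROM employees ORDER BY salary DESC LIMIT 2

Result:
id | name | dept  | salary | years
---+------+-------+--------+------
7  | Iris | HR    | 146662 | 3    
2  | Kate | Legal | 130037 | 11   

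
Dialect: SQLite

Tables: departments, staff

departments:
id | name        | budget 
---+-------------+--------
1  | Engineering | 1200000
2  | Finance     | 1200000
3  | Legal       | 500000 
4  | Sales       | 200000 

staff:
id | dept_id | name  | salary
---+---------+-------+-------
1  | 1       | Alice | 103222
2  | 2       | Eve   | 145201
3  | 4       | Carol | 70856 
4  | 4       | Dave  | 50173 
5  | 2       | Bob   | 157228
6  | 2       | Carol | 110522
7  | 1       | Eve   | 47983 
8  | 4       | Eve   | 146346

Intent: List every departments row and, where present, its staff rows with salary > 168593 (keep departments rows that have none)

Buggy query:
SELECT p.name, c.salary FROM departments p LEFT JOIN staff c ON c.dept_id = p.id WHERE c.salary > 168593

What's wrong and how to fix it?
Bug: Filtering c.salary in WHERE discards the NULL rows produced by LEFT JOIN, turning it into an inner join

Fix: Move the right-table condition into the ON clause so unmatched parents are kept

Corrected query:
SELECT p.name, c.salary FROM departments p LEFT JOIN staff c ON c.dept_id = p.id AND c.salary > 168593

Result:
name        | salary
------------+-------
Engineering | NULL  
Finance     | NULL  
Legal       | NULL  
Sales       | NULL  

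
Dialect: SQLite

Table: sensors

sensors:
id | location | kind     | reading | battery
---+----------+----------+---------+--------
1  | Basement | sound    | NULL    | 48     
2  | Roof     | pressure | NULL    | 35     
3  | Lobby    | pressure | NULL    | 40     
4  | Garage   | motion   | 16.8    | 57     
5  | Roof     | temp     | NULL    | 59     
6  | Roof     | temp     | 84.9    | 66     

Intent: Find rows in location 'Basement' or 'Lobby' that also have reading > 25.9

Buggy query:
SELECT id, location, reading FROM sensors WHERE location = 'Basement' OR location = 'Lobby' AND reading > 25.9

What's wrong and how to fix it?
Bug: Without parentheses, AND is evaluated before OR, so the reading filter only applies to the 'Lobby' branch

Fix: Add parentheses around the OR so the AND applies to both alternatives

Corrected query:
SELECT id, location, reading FROM sensors WHERE (location = 'Basement' OR location = 'Lobby') AND reading > 25.9

Result:
(no rows)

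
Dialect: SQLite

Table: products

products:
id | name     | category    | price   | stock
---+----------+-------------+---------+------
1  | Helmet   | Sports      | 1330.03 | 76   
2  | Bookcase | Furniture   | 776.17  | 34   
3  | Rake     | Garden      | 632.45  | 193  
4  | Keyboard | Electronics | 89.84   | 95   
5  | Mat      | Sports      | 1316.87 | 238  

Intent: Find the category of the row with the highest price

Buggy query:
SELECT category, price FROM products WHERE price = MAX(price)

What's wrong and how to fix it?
Bug: WHERE is evaluated per row; an aggregate over the whole table isn't defined there

Fix: Use a subquery: WHERE price = (SELECT MAX(price) FROM products)

Corrected query:
SELECT category, price FROM products WHERE price = (SELECT MAX(price) FROM products)

Result:
category | price  
---------+--------
Sports   | 1330.03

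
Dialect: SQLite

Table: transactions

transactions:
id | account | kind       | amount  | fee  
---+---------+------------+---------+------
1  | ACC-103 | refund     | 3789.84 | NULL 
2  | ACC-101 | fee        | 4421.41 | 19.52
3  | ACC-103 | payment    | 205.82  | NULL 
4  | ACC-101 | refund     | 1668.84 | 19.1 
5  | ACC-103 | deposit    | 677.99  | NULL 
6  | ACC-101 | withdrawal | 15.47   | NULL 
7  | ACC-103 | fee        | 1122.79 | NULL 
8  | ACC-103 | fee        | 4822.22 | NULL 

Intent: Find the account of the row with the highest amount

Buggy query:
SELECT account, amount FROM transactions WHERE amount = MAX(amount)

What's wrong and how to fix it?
Bug: MAX(amount) is an aggregate and cannot be used directly in WHERE

Fix: Use a subquery: WHERE amount = (SELECT MAX(amount) FROM transactions)

Corrected query:
SELECT account, amount FROM transactions WHERE amount = (SELECT MAX(amount) FROM transactions)

Result:
account | amount 
--------+--------
ACC-103 | 4822.22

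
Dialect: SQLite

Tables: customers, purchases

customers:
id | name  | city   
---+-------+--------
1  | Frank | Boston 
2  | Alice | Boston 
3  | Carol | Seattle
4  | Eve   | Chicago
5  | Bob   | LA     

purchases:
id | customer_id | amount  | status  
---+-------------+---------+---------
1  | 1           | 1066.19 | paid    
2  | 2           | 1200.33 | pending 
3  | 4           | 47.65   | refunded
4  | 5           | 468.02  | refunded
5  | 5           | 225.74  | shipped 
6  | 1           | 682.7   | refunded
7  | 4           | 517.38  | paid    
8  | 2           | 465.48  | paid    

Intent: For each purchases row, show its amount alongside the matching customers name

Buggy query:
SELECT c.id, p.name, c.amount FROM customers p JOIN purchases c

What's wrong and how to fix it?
Bug: JOIN with no ON clause produces a cartesian product; every purchases row pairs with every customers row

Fix: Add ON c.customer_id = p.id to the JOIN

Corrected query:
SELECT c.id, p.name, c.amount FROM customers p JOIN purchases c ON c.customer_id = p.id

Result:
id | name  | amount 
---+-------+--------
1  | Frank | 1066.19
2  | Alice | 1200.33
3  | Eve   | 47.65  
4  | Bob   | 468.02 
5  | Bob   | 225.74 
6  | Frank | 682.7  
7  | Eve   | 517.38 
8  | Alice | 465.48 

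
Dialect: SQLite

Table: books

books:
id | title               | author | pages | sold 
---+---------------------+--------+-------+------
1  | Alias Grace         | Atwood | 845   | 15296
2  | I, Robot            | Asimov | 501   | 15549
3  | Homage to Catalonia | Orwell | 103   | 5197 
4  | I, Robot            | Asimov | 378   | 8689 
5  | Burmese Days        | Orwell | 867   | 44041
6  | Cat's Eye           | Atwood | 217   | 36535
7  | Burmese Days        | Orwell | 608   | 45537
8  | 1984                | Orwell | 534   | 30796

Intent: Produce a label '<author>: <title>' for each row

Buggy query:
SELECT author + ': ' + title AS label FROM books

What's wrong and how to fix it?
Bug: '+' is numeric addition; on text columns SQLite converts them to 0 instead of concatenating

Fix: Replace + with || to concatenate text

Corrected query:
SELECT author || ': ' || title AS label FROM books

Result:
label                      
---------------------------
Atwood: Alias Grace        
Asimov: I, Robot           
Orwell: Homage to Catalonia
Asimov: I, Robot           
Orwell: Burmese Days       
Atwood: Cat's Eye          
Orwell: Burmese Days       
Orwell: 1984               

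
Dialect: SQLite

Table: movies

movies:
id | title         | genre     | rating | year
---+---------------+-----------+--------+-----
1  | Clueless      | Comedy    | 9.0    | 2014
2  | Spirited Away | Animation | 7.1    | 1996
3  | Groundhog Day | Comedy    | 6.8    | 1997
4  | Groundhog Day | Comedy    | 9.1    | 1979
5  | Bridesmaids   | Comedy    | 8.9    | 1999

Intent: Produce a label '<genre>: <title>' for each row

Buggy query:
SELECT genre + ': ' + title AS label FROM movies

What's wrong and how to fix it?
Bug: SQLite uses || for string concatenation; + coerces text to numbers (yielding 0)

Fix: Replace + with || to concatenate text

Corrected query:
SELECT genre || ': ' || title AS label FROM movies

Result:
label                   
------------------------
Comedy: Clueless        
Animation: Spirited Away
Comedy: Groundhog Day   
Comedy: Groundhog Day   
Comedy: Bridesmaids     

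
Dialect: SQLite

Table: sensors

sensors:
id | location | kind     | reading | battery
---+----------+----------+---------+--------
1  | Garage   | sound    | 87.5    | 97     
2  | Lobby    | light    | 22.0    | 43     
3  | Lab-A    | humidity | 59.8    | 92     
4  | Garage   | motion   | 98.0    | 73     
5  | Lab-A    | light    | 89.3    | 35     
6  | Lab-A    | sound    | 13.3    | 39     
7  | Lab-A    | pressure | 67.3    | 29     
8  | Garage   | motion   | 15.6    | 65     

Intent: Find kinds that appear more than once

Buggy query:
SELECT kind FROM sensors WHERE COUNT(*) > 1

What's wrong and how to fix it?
Bug: WHERE can't reference COUNT(*); aggregates are computed after WHERE

Fix: Group first, then use HAVING for the count condition

Corrected query:
SELECT kind FROM sensors GROUP BY kind HAVING COUNT(*) > 1

Result:
kind  
------
light 
motion
sound 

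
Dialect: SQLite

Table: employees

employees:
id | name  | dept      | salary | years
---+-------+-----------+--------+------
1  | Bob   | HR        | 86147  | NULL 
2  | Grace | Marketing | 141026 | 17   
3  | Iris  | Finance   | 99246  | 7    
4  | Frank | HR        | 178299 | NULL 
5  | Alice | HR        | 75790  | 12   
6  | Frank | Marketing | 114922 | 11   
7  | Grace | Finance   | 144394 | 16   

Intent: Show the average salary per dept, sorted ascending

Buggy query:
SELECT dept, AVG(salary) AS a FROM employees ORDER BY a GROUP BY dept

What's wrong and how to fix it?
Bug: GROUP BY must precede ORDER BY

Fix: Reorder: SELECT … FROM … GROUP BY … ORDER BY …

Corrected query:
SELECT dept, AVG(salary) AS a FROM employees GROUP BY dept ORDER BY a

Result:
dept      | a     
----------+-------
HR        | 113412
Finance   | 121820
Marketing | 127974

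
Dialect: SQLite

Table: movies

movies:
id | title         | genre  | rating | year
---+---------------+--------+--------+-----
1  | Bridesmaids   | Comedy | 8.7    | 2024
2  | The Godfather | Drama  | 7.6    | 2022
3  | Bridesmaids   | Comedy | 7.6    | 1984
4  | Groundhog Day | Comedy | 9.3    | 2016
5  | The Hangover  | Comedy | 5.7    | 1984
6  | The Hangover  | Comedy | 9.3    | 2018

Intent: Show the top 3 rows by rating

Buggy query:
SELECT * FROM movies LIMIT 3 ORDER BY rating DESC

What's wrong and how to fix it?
Bug: LIMIT must come after ORDER BY

Fix: Sort with ORDER BY, then apply LIMIT

Corrected query:
SELECT * FROM movies ORDER BY rating DESC LIMIT 3

Result:
id | title         | genre  | rating | year
---+---------------+--------+--------+-----
4  | Groundhog Day | Comedy | 9.3    | 2016
6  | The Hangover  | Comedy | 9.3    | 2018
1  | Bridesmaids   | Comedy | 8.7    | 2024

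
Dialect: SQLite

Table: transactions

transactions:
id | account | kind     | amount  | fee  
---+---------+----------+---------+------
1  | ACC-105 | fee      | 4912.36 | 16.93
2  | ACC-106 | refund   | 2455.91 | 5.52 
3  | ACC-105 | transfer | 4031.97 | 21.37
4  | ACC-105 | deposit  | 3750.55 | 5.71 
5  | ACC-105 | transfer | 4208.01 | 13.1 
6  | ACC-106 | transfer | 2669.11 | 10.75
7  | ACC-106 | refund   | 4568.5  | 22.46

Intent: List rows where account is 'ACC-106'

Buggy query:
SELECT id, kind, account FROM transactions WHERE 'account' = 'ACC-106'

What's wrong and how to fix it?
Bug: Single quotes denote string literals in SQL; the column name is being compared as a constant string

Fix: Reference the column as account without single quotes

Corrected query:
SELECT id, kind, account FROM transactions WHERE account = 'ACC-106'

Result:
id | kind     | account
---+----------+--------
2  | refund   | ACC-106
6  | transfer | ACC-106
7  | refund   | ACC-106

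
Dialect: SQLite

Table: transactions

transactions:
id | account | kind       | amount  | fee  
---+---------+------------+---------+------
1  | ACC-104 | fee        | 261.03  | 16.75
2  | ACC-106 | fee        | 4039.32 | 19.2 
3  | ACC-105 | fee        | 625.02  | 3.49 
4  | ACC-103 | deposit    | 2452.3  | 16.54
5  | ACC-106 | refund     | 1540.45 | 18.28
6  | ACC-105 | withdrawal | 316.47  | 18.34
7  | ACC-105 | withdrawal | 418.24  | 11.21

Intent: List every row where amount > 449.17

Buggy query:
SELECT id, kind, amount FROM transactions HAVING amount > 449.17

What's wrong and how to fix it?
Bug: This is a non-aggregate query (no GROUP BY, no aggregates), so in SQLite the HAVING clause is invalid here; a row-level condition belongs in WHERE

Fix: Replace HAVING with WHERE since the condition applies to individual rows

Corrected query:
SELECT id, kind, amount FROM transactions WHERE amount > 449.17

Result:
id | kind    | amount 
---+---------+--------
2  | fee     | 4039.32
3  | fee     | 625.02 
4  | deposit | 2452.3 
5  | refund  | 1540.45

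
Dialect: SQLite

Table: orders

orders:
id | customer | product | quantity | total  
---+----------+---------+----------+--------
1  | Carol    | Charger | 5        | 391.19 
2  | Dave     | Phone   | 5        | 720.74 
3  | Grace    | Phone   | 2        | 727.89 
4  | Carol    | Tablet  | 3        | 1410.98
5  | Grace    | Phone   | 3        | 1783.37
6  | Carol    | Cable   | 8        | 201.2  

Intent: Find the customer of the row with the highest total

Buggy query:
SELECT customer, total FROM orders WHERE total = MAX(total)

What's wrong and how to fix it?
Bug: WHERE is evaluated per row; an aggregate over the whole table isn't defined there

Fix: Wrap MAX in a scalar subquery so WHERE compares against a single value

Corrected query:
SELECT customer, total FROM orders WHERE total = (SELECT MAX(total) FROM orders)

Result:
customer | total  
---------+--------
Grace    | 1783.37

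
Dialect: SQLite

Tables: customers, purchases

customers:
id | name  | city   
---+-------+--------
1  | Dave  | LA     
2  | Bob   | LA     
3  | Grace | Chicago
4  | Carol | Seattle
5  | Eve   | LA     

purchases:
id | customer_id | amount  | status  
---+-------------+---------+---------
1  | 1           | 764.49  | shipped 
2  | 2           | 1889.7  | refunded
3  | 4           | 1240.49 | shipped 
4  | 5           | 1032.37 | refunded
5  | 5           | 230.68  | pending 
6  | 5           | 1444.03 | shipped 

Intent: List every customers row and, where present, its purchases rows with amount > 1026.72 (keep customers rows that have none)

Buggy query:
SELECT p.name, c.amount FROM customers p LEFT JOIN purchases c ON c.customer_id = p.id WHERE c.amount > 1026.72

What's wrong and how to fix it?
Bug: A WHERE condition on the right-hand table after LEFT JOIN drops unmatched parents

Fix: Move the right-table condition into the ON clause so unmatched parents are kept

Corrected query:
SELECT p.name, c.amount FROM customers p LEFT JOIN purchases c ON c.customer_id = p.id AND c.amount > 1026.72

Result:
name  | amount 
------+--------
Dave  | NULL   
Bob   | 1889.7 
Grace | NULL   
Carol | 1240.49
Eve   | 1032.37
Eve   | 1444.03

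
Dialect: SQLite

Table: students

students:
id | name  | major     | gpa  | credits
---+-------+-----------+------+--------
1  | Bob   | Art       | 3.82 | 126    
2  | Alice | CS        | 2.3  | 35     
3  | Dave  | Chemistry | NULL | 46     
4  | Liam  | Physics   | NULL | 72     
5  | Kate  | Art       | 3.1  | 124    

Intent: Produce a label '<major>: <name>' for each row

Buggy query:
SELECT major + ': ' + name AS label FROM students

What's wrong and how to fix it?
Bug: '+' is numeric addition; on text columns SQLite converts them to 0 instead of concatenating

Fix: Use the || operator for string concatenation

Corrected query:
SELECT major || ': ' || name AS label FROM students

Result:
label          
---------------
Art: Bob       
CS: Alice      
Chemistry: Dave
Physics: Liam  
Art: Kate      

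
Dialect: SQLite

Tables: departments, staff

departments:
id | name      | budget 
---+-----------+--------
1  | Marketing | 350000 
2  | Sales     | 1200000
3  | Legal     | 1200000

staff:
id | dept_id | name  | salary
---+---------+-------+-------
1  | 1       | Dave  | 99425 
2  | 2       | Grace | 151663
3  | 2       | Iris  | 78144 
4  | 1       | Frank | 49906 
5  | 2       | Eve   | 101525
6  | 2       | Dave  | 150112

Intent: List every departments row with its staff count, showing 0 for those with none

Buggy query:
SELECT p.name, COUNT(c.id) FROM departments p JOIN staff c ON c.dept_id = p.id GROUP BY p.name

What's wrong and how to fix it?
Bug: An inner join excludes parents with zero children

Fix: Use LEFT JOIN so parents without children still appear (COUNT(c.id) gives 0)

Corrected query:
SELECT p.name, COUNT(c.id) FROM departments p LEFT JOIN staff c ON c.dept_id = p.id GROUP BY p.name

Result:
name      | COUNT(c.id)
----------+------------
Legal     | 0          
Marketing | 2          
Sales     | 4          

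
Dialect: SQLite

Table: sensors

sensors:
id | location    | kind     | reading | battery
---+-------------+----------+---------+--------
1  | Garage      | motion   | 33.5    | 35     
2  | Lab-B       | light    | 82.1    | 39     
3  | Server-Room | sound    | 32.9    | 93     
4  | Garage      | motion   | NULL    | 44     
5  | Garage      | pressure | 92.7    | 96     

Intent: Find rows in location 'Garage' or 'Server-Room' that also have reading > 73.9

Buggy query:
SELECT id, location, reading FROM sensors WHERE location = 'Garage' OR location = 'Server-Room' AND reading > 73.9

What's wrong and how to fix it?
Bug: Without parentheses, AND is evaluated before OR, so the reading filter only applies to the 'Server-Room' branch

Fix: Group the OR with parentheses (or use IN), then AND the threshold

Corrected query:
SELECT id, location, reading FROM sensors WHERE (location = 'Garage' OR location = 'Server-Room') AND reading > 73.9

Result:
id | location | reading
---+----------+--------
5  | Garage   | 92.7   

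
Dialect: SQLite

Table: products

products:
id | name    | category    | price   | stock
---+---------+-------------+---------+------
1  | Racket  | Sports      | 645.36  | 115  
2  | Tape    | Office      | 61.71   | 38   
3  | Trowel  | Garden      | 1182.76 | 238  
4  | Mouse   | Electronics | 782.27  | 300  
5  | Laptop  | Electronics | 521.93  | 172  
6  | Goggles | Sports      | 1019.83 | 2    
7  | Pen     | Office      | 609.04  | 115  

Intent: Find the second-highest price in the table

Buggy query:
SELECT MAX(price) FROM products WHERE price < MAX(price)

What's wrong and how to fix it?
Bug: The inner MAX is an aggregate inside WHERE, which is not allowed

Fix: Compute the overall MAX in a subquery, then take MAX of rows below it

Corrected query:
SELECT MAX(price) FROM products WHERE price < (SELECT MAX(price) FROM products)

Result:
MAX(price)
----------
1019.83   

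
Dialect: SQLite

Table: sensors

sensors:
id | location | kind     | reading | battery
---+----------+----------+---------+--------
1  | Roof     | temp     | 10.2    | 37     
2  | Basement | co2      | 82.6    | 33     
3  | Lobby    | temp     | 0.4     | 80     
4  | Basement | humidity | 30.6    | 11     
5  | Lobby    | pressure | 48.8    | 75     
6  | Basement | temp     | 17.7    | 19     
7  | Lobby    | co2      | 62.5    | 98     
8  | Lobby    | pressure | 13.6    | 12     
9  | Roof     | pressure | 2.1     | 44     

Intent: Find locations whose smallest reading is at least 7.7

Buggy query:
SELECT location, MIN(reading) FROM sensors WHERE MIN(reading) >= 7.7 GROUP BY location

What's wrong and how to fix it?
Bug: Aggregates like MIN are computed per group after WHERE runs

Fix: Replace WHERE with HAVING after the GROUP BY

Corrected query:
SELECT location, MIN(reading) FROM sensors GROUP BY location HAVING MIN(reading) >= 7.7

Result:
location | MIN(reading)
---------+-------------
Basement | 17.7        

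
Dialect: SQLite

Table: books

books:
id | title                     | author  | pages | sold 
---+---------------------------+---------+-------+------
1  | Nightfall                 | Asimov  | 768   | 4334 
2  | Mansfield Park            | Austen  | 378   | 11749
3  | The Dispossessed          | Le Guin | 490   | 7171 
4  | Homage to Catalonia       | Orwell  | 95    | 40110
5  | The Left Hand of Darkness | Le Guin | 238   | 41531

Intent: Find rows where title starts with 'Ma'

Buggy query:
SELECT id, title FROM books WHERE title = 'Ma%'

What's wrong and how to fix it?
Bug: Wildcards only work with LIKE; '=' treats '%' as a literal character

Fix: Replace '=' with LIKE so 'Ma%' is treated as a pattern

Corrected query:
SELECT id, title FROM books WHERE title LIKE 'Ma%'

Result:
id | title         
---+---------------
2  | Mansfield Park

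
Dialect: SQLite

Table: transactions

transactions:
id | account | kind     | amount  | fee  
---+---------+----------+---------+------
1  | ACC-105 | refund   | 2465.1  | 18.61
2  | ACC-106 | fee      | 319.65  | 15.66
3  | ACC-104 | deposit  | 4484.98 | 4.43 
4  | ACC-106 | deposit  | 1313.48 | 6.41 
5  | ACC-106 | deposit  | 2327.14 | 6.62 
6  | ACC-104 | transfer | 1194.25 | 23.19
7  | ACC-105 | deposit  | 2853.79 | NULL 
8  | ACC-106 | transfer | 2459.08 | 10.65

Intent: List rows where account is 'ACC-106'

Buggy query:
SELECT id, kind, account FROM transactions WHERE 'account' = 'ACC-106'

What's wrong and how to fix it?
Bug: 'account' in single quotes is a string literal, not the column; the comparison is literal-vs-literal and never true

Fix: Remove the quotes around the column name (or use double quotes for an identifier)

Corrected query:
SELECT id, kind, account FROM transactions WHERE account = 'ACC-106'

Result:
id | kind     | account
---+----------+--------
2  | fee      | ACC-106
4  | deposit  | ACC-106
5  | deposit  | ACC-106
8  | transfer | ACC-106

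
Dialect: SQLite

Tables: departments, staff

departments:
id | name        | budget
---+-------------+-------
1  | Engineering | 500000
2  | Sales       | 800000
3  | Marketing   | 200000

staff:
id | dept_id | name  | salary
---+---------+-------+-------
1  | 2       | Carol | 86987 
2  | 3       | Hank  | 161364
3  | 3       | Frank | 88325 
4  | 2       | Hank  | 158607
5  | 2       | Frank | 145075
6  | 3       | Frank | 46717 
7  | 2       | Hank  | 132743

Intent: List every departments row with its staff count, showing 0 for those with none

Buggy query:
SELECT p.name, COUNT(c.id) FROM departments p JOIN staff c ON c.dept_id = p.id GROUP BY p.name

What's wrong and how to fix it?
Bug: INNER JOIN drops departments rows that have no matching staff rows

Fix: Use LEFT JOIN so parents without children still appear (COUNT(c.id) gives 0)

Corrected query:
SELECT p.name, COUNT(c.id) FROM departments p LEFT JOIN staff c ON c.dept_id = p.id GROUP BY p.name

Result:
name        | COUNT(c.id)
------------+------------
Engineering | 0          
Marketing   | 3          
Sales       | 4          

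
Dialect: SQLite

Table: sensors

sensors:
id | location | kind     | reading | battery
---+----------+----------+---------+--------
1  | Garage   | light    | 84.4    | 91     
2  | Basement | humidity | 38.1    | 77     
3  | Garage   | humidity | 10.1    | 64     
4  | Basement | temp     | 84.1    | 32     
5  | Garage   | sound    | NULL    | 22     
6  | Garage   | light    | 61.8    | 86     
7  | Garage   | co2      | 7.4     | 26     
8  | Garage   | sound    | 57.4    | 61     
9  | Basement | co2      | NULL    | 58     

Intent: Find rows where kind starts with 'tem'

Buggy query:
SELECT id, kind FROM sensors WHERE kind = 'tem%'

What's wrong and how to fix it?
Bug: Wildcards only work with LIKE; '=' treats '%' as a literal character

Fix: Replace '=' with LIKE so 'tem%' is treated as a pattern

Corrected query:
SELECT id, kind FROM sensors WHERE kind LIKE 'tem%'

Result:
id | kind
---+-----
4  | temp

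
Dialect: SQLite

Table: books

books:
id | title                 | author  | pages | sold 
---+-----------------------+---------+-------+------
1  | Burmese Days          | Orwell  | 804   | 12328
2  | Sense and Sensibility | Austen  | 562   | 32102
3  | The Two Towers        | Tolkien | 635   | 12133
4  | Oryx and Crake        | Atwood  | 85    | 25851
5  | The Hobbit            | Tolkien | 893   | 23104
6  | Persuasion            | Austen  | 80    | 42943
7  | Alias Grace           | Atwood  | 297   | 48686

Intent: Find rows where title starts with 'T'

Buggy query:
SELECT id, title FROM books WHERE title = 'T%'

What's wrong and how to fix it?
Bug: '=' compares the literal string including the % character; pattern matching needs LIKE

Fix: Use LIKE for wildcard pattern matching

Corrected query:
SELECT id, title FROM books WHERE title LIKE 'T%'

Result:
id | title         
---+---------------
3  | The Two Towers
5  | The Hobbit    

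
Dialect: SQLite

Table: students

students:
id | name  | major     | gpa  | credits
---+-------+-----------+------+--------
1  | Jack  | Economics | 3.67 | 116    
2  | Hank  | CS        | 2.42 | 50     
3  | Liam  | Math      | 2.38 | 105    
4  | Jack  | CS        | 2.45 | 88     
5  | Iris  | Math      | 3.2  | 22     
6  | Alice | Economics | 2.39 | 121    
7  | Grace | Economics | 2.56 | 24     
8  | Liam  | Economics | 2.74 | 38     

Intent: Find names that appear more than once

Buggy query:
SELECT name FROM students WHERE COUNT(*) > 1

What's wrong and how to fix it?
Bug: WHERE can't reference COUNT(*); aggregates are computed after WHERE

Fix: Group first, then use HAVING for the count condition

Corrected query:
SELECT name FROM students GROUP BY name HAVING COUNT(*) > 1

Result:
name
----
Jack
Liam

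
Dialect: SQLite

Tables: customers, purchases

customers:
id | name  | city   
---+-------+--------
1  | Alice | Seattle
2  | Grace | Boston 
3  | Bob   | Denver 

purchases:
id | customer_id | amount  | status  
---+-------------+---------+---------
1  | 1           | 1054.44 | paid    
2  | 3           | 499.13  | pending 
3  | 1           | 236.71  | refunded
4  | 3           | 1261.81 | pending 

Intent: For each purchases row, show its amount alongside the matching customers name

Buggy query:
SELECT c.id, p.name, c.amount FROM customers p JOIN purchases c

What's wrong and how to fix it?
Bug: JOIN with no ON clause produces a cartesian product; every purchases row pairs with every customers row

Fix: Specify the join condition linking the foreign key to the parent id

Corrected query:
SELECT c.id, p.name, c.amount FROM customers p JOIN purchases c ON c.customer_id = p.id

Result:
id | name  | amount 
---+-------+--------
1  | Alice | 1054.44
2  | Bob   | 499.13 
3  | Alice | 236.71 
4  | Bob   | 1261.81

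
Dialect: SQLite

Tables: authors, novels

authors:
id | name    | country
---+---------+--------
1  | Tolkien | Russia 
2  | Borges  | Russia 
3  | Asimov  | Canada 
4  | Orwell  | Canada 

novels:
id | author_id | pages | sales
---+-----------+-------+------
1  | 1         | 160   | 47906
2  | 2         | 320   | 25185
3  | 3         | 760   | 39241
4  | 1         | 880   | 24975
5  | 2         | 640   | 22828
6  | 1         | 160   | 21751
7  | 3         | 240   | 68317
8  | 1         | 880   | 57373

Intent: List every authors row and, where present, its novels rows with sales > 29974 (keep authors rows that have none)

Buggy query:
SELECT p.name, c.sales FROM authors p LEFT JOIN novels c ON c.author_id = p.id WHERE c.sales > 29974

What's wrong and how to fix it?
Bug: Filtering c.sales in WHERE discards the NULL rows produced by LEFT JOIN, turning it into an inner join

Fix: Put 'c.sales > 29974' in the JOIN's ON clause instead of WHERE

Corrected query:
SELECT p.name, c.sales FROM authors p LEFT JOIN novels c ON c.author_id = p.id AND c.sales > 29974

Result:
name    | sales
--------+------
Tolkien | 47906
Tolkien | 57373
Borges  | NULL 
Asimov  | 39241
Asimov  | 68317
Orwell  | NULL 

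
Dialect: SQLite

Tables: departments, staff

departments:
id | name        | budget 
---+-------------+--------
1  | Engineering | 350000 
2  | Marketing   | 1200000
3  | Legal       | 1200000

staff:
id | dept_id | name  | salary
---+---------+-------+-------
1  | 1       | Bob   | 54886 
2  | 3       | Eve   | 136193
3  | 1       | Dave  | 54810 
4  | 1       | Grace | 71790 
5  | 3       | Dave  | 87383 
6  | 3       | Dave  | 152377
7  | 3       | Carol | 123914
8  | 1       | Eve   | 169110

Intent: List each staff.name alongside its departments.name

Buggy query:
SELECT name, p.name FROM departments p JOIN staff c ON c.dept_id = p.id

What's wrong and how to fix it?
Bug: 'name' exists in both joined tables, so the database can't tell which one is meant

Fix: Qualify the column with its table alias (c.name)

Corrected query:
SELECT c.name, p.name FROM departments p JOIN staff c ON c.dept_id = p.id

Result:
name  | name       
------+------------
Bob   | Engineering
Eve   | Legal      
Dave  | Engineering
Grace | Engineering
Dave  | Legal      
Dave  | Legal      
Carol | Legal      
Eve   | Engineering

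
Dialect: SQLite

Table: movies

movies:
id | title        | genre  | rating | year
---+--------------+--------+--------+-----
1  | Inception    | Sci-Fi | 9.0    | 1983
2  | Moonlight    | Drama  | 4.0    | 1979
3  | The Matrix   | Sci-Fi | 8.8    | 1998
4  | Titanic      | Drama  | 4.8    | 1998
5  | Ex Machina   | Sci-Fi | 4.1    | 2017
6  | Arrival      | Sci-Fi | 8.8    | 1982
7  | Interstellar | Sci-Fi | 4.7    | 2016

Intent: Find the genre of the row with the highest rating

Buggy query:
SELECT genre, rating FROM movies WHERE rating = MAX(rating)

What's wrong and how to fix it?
Bug: MAX(rating) is an aggregate and cannot be used directly in WHERE

Fix: Use a subquery: WHERE rating = (SELECT MAX(rating) FROM movies)

Corrected query:
SELECT genre, rating FROM movies WHERE rating = (SELECT MAX(rating) FROM movies)

Result:
genre  | rating
-------+-------
Sci-Fi | 9     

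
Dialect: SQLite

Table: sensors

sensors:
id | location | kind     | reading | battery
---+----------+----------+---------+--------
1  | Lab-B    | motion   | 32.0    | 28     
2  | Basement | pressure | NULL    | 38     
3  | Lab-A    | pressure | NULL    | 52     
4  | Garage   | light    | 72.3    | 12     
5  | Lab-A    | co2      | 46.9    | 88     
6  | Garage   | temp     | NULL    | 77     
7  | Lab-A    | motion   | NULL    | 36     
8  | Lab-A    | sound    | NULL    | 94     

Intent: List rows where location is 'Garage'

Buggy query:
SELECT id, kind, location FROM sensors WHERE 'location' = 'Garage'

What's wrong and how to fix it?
Bug: Single quotes denote string literals in SQL; the column name is being compared as a constant string

Fix: Reference the column as location without single quotes

Corrected query:
SELECT id, kind, location FROM sensors WHERE location = 'Garage'

Result:
id | kind  | location
---+-------+---------
4  | light | Garage  
6  | temp  | Garage  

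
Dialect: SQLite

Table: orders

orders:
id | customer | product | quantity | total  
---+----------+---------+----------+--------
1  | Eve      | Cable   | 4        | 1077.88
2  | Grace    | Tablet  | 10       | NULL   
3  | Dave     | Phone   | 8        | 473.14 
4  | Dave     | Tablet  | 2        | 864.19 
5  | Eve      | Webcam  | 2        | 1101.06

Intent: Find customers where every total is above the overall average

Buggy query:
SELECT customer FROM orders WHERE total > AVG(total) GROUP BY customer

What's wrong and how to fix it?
Bug: WHERE evaluates per row before aggregation, so AVG() is unavailable

Fix: Use a subquery for AVG and a HAVING MIN(...) filter so the condition holds for every row in the group

Corrected query:
SELECT customer FROM orders GROUP BY customer HAVING MIN(total) > (SELECT AVG(total) FROM orders)

Result:
customer
--------
Eve     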